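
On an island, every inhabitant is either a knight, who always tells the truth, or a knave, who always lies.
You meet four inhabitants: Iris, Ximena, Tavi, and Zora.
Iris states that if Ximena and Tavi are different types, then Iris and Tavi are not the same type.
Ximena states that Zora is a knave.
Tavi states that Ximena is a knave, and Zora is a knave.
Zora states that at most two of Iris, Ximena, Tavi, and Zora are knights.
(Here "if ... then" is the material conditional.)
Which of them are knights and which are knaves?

As a knight, Iris's statement "if Ximena and Tavi are different types, then Iris and Tavi are not the same type" should be true; it is.
Since Ximena is a knave, "Zora is a knave" needs to be False, which holds.
As a knave, Tavi's statement "Ximena is a knave, and Zora is a knave" should be False; it is.
Since Zora is a knight, "at most two of Iris, Ximena, Tavi, and Zora are knights" needs to be true, which holds.

Knights: Iris and Zora. Knaves: Ximena and Tavi.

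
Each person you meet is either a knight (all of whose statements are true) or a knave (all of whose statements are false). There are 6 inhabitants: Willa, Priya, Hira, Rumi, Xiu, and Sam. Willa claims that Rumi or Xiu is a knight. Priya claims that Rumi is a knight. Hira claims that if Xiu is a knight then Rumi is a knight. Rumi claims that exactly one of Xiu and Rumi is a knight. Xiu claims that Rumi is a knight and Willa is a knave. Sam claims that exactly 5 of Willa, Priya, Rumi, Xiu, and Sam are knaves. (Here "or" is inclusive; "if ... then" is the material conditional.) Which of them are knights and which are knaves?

Willa is a knight; "Rumi or Xiu is a knight" is True, as required.
Priya is a knight, and the claim "Rumi is a knight" is indeed True.
Hira is a knight, so "if Xiu is a knight then Rumi is a knight" must be True — and it is.
Rumi is a knight, and the claim "exactly one of Xiu and Rumi is a knight" is indeed True.
Xiu is a knave; "Rumi is a knight and Willa is a knave" is false, as required.
As a knave, Sam's statement "exactly 5 of Willa, Priya, Rumi, Xiu, and Sam are knaves" should be false; it is.

Willa is a knight, Priya is a knight, Hira is a knight, Rumi is a knight, Xiu is a knave, and Sam is a knave.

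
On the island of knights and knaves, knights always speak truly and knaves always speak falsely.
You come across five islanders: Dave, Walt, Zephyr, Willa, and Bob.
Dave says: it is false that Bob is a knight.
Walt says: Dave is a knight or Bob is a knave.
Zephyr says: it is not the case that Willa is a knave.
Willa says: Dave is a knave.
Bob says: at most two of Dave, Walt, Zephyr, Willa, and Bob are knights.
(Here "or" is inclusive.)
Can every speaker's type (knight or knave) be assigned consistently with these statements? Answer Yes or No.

No

Checking all 32 assignments, each has at least one speaker whose statement's truth value contradicts their type.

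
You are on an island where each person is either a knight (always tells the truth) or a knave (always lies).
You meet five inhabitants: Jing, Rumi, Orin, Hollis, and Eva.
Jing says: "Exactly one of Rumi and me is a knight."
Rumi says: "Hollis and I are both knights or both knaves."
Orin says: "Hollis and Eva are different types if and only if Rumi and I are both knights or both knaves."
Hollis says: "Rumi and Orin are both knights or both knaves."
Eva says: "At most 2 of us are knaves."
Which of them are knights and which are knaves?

Jing is a knight, Rumi is a knave, Orin is a knave, Hollis is a knight, and Eva is a knight.

Suppose Jing is a knave. Then Jing's statement "exactly one of Rumi and me is a knight" would have to be false. Checking the 16 ways to assign the others, none is consistent with every speaker.
(For instance, with Rumi=knave, Orin=knave, Hollis=knight, Eva=knight, Eva's claim "at most 2 of us are knaves" comes out false where it would need to be true.)
So Jing must be a knight, making "exactly one of Rumi and me is a knight" true. Taking Jing=knight, Rumi=knave, Orin=knave, Hollis=knight, Eva=knight, each remaining statement checks out:
  Rumi (knave): "Hollis and I are both knights or both knaves" — false. ✓
  Orin (knave): "Hollis and Eva are different types if and only if Rumi and I are both knights or both knaves" — false. ✓
  Hollis (knight): "Rumi and Orin are both knights or both knaves" — true. ✓
  Eva (knight): "at most 2 of us are knaves" — true. ✓
This is the unique consistent assignment.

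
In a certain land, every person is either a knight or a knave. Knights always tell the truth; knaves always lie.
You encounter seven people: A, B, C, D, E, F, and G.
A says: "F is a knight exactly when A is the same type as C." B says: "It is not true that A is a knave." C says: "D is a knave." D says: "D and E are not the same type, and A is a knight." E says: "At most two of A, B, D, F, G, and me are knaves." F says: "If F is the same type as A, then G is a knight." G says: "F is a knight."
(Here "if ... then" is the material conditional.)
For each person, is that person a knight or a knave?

A is a knave, B is a knave, C is a knight, D is a knave, E is a knave, F is a knight, and G is a knight.

Since A is a knave, "F is a knight exactly when A is the same type as C" needs to be False, which holds.
Since B is a knave, "it is not true that A is a knave" needs to be False, which holds.
C is a knight; "D is a knave" is true, as required.
Since D is a knave, "D and E are not the same type, and A is a knight" needs to be False, which holds.
As a knave, E's statement "at most two of A, B, D, F, G, and me are knaves" should be False; it is.
As a knight, F's statement "if F is the same type as A, then G is a knight" should be true; it is.
G (knight): "F is a knight" — true. ✓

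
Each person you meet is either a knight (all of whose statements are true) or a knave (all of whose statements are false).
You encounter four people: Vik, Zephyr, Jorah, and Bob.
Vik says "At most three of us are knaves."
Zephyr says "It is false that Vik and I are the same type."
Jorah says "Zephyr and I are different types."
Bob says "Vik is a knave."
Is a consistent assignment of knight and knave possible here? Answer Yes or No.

No

Checking all 16 assignments, each has at least one speaker whose statement's truth value contradicts their type.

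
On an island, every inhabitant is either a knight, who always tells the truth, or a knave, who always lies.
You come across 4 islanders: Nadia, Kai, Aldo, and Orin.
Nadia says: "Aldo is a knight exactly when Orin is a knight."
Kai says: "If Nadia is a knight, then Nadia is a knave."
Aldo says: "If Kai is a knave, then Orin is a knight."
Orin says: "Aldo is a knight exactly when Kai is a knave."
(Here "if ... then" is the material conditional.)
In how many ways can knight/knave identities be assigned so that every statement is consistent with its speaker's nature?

3

Consistent assignments:
  Nadia=knight, Kai=knave, Aldo=knight, Orin=knight
  Nadia=knight, Kai=knave, Aldo=knave, Orin=knave
  Nadia=knave, Kai=knight, Aldo=knight, Orin=knave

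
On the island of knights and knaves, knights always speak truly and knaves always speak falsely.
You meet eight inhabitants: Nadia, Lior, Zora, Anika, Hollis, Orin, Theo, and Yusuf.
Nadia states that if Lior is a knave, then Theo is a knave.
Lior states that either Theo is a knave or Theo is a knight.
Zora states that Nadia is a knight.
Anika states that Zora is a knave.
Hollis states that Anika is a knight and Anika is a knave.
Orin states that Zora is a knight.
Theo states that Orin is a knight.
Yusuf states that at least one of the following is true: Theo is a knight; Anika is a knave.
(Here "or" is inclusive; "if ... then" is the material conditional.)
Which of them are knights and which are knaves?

Since Nadia is a knight, "if Lior is a knave, then Theo is a knave" needs to be True, which holds.
Lior (knight): "either Theo is a knave or Theo is a knight" — True. ✓
Since Zora is a knight, "Nadia is a knight" needs to be True, which holds.
Anika is a knave; "Zora is a knave" is false, as required.
Hollis is a knave; "Anika is a knight and Anika is a knave" is false, as required.
Orin is a knight; "Zora is a knight" is True, as required.
Since Theo is a knight, "Orin is a knight" needs to be True, which holds.
Since Yusuf is a knight, "at least one of the following is true: Theo is a knight; Anika is a knave" needs to be True, which holds.

Nadia is a knight, Lior is a knight, Zora is a knight, Anika is a knave, Hollis is a knave, Orin is a knight, Theo is a knight, and Yusuf is a knight.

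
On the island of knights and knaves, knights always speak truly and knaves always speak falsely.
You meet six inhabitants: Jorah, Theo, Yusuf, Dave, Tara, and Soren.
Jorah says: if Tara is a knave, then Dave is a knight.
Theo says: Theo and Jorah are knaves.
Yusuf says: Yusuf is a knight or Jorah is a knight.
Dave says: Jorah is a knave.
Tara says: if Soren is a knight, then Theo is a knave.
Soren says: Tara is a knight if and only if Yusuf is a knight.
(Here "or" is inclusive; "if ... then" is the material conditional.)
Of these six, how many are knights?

4

The unique consistent assignment is Jorah=knight, Theo=knave, Yusuf=knight, Dave=knave, Tara=knight, Soren=knight.
That has 4 knights.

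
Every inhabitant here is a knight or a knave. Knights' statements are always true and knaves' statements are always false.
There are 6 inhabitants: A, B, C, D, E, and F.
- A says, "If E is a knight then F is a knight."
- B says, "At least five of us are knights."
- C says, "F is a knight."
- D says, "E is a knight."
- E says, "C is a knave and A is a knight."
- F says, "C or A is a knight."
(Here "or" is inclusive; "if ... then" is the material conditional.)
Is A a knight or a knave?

A is a knight.

Consistent assignments: {A=knight, B=knave, C=knight, D=knave, E=knave, F=knight}
In every consistent assignment, A is a knight.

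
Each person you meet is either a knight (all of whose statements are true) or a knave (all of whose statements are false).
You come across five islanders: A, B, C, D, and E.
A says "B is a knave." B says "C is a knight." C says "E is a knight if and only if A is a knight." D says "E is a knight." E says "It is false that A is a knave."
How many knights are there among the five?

2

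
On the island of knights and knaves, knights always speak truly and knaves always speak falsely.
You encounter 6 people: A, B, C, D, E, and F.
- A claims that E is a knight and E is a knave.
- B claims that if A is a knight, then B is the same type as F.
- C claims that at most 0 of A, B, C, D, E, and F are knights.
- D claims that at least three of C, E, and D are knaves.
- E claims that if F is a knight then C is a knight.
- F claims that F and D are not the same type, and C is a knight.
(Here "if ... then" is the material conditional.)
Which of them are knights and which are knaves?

A is a knave, B is a knight, C is a knave, D is a knave, E is a knight, and F is a knave.

Since A is a knave, "E is a knight and E is a knave" needs to be false, which holds.
As a knight, B's statement "if A is a knight, then B is the same type as F" should be True; it is.
Since C is a knave, "at most 0 of A, B, C, D, E, and F are knights" needs to be false, which holds.
D (knave): "at least three of C, E, and D are knaves" — false. ✓
E is a knight, so "if F is a knight then C is a knight" must be True — and it is.
F is a knave; "F and D are not the same type, and C is a knight" is false, as required.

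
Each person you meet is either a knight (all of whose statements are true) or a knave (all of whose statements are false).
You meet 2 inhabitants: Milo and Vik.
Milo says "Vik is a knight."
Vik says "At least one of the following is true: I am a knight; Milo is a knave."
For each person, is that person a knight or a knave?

Milo is a knight and Vik is a knight.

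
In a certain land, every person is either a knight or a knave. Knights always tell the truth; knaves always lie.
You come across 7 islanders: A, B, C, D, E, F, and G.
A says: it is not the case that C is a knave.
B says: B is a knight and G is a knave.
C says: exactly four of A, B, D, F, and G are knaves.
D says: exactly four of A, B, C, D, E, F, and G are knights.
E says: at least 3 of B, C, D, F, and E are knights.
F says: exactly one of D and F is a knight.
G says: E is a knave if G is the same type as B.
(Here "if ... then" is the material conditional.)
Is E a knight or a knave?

E is a knave.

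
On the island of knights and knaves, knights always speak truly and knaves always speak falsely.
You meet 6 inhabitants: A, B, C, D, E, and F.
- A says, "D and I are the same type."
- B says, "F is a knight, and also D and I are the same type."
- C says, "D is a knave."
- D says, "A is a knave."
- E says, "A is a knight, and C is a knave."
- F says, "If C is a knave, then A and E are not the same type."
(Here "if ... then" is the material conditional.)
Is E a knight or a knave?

E is a knave.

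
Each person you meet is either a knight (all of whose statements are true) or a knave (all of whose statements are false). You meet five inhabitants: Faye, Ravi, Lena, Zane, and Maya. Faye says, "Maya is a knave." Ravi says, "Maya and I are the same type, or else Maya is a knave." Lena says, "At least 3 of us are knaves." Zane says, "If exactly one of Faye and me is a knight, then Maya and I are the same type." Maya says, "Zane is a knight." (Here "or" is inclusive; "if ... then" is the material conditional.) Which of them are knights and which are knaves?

Knights: Ravi, Zane, and Maya. Knaves: Faye and Lena.

Faye is a knave; "Maya is a knave" is false, as required.
Ravi is a knight, so "Maya and I are the same type, or else Maya is a knave" must be True — and it is.
Lena is a knave; "at least 3 of us are knaves" is false, as required.
Since Zane is a knight, "if exactly one of Faye and me is a knight, then Maya and I are the same type" needs to be True, which holds.
As a knight, Maya's statement "Zane is a knight" should be True; it is.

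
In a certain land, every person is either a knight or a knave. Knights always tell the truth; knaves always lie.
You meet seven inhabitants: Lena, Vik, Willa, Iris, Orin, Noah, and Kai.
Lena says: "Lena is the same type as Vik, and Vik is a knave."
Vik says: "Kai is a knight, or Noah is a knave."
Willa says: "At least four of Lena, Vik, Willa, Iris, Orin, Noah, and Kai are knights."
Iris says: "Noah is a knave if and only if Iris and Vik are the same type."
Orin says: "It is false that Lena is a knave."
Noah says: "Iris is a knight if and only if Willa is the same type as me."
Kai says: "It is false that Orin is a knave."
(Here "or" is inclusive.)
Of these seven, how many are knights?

The unique consistent assignment is Lena=knave, Vik=knight, Willa=knave, Iris=knave, Orin=knave, Noah=knave, Kai=knave.
That has 1 knight.

1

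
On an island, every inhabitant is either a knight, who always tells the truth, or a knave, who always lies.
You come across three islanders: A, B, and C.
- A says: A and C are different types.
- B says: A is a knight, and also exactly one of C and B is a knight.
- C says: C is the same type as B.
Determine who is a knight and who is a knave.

Knights: A and B. Knaves: C.

Suppose A is a knave. Then A's statement "A and C are different types" would have to be false. Checking the 4 ways to assign the others, none is consistent with every speaker.
(For instance, with B=knight, C=knave, B's claim "A is a knight, and also exactly one of C and B is a knight" comes out false where it would need to be true.)
So A must be a knight, making "A and C are different types" true. Taking A=knight, B=knight, C=knave, each remaining statement checks out:
  B (knight): "A is a knight, and also exactly one of C and B is a knight" — true. ✓
  C (knave): "C is the same type as B" — false. ✓
This is the unique consistent assignment.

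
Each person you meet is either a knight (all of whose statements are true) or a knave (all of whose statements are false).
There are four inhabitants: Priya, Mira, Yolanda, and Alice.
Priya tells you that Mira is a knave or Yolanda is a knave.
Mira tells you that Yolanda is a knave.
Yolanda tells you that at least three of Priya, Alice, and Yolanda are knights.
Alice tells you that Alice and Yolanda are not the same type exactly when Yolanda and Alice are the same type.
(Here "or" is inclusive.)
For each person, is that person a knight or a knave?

Priya is a knight; "Mira is a knave or Yolanda is a knave" is True, as required.
Mira is a knight, so "Yolanda is a knave" must be True — and it is.
Yolanda is a knave; "at least three of Priya, Alice, and Yolanda are knights" is false, as required.
As a knave, Alice's statement "Alice and Yolanda are not the same type exactly when Yolanda and Alice are the same type" should be false; it is.

Priya is a knight, Mira is a knight, Yolanda is a knave, and Alice is a knave.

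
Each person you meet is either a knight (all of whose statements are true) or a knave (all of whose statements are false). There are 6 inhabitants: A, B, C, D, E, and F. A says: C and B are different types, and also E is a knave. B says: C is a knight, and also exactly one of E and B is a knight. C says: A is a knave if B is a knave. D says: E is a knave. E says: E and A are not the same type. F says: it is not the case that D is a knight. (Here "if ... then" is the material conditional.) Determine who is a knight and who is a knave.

A is a knave, B is a knight, C is a knight, D is a knight, E is a knave, and F is a knave.

As a knave, A's statement "C and B are different types, and also E is a knave" should be false; it is.
Since B is a knight, "C is a knight, and also exactly one of E and B is a knight" needs to be true, which holds.
C (knight): "A is a knave if B is a knave" — true. ✓
As a knight, D's statement "E is a knave" should be true; it is.
E is a knave; "E and A are not the same type" is false, as required.
F is a knave, so "it is not the case that D is a knight" must be false — and it is.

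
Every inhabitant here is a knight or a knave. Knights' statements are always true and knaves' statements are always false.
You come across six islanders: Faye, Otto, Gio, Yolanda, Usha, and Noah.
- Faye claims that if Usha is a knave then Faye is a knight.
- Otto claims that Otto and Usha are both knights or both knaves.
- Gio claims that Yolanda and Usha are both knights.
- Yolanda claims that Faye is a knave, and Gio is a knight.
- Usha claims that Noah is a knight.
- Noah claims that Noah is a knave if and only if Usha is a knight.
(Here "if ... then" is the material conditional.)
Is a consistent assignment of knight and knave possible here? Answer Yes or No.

No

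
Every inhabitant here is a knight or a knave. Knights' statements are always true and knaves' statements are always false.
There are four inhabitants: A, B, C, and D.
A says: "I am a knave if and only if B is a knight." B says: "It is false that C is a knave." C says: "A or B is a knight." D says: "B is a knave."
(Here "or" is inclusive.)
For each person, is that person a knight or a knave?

Knights: D. Knaves: A, B, and C.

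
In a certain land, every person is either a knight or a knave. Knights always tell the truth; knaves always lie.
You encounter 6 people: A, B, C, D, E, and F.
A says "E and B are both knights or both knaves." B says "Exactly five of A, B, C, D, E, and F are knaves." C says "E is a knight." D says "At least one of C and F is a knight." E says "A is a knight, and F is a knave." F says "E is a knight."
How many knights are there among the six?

The unique consistent assignment is A=knave, B=knight, C=knave, D=knave, E=knave, F=knave.
That has 1 knight.

1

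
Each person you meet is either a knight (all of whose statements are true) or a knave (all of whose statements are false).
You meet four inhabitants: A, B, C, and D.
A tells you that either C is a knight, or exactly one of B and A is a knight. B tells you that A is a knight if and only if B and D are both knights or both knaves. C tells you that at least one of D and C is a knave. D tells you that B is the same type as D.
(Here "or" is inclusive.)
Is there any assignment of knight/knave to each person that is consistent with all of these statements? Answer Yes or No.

No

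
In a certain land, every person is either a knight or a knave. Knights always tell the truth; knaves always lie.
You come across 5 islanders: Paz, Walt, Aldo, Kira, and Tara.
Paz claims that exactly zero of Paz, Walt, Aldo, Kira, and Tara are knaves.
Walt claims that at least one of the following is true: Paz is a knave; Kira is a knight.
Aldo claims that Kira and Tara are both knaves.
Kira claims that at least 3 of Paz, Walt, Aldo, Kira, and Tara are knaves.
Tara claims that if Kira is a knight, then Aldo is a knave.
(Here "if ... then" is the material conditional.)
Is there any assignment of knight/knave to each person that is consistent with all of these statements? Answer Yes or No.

No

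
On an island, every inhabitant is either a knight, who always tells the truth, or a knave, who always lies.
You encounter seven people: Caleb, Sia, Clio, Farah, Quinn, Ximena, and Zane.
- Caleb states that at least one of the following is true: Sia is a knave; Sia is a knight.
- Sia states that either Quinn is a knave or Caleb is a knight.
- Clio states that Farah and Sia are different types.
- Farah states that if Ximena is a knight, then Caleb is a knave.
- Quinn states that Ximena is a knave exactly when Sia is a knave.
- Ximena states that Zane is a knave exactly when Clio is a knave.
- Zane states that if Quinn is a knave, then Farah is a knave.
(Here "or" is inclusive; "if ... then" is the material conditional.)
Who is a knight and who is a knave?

Caleb is a knight, Sia is a knight, Clio is a knight, Farah is a knave, Quinn is a knight, Ximena is a knight, and Zane is a knight.

Caleb (knight): "at least one of the following is true: Sia is a knave; Sia is a knight" — True. ✓
Sia is a knight; "either Quinn is a knave or Caleb is a knight" is True, as required.
Clio is a knight; "Farah and Sia are different types" is True, as required.
Since Farah is a knave, "if Ximena is a knight, then Caleb is a knave" needs to be False, which holds.
Quinn is a knight, and the claim "Ximena is a knave exactly when Sia is a knave" is indeed True.
Ximena is a knight; "Zane is a knave exactly when Clio is a knave" is True, as required.
Zane is a knight, so "if Quinn is a knave, then Farah is a knave" must be True — and it is.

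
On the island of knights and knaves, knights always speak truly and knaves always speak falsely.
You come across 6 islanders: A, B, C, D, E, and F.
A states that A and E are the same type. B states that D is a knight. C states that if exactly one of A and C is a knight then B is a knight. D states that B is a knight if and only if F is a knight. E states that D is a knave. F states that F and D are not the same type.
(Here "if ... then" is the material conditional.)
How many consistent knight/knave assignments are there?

2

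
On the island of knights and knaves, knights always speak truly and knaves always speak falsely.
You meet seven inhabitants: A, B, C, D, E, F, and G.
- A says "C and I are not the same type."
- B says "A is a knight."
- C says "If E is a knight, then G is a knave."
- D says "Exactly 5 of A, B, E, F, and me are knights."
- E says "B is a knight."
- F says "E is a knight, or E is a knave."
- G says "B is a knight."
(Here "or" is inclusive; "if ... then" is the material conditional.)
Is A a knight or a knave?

A is a knight.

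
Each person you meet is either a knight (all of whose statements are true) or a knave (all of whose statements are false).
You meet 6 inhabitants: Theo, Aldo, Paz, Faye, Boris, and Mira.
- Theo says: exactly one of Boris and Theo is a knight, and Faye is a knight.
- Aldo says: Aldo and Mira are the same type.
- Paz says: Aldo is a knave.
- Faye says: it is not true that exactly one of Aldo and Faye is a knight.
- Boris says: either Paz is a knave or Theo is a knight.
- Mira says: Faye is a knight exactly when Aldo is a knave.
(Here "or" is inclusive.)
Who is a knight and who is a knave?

As a knave, Theo's statement "exactly one of Boris and Theo is a knight, and Faye is a knight" should be False; it is.
Aldo is a knight, and the claim "Aldo and Mira are the same type" is indeed True.
Since Paz is a knave, "Aldo is a knave" needs to be False, which holds.
Faye is a knave, and the claim "it is not true that exactly one of Aldo and Faye is a knight" is indeed False.
Since Boris is a knight, "either Paz is a knave or Theo is a knight" needs to be True, which holds.
Mira is a knight, and the claim "Faye is a knight exactly when Aldo is a knave" is indeed True.

Theo is a knave, Aldo is a knight, Paz is a knave, Faye is a knave, Boris is a knight, and Mira is a knight.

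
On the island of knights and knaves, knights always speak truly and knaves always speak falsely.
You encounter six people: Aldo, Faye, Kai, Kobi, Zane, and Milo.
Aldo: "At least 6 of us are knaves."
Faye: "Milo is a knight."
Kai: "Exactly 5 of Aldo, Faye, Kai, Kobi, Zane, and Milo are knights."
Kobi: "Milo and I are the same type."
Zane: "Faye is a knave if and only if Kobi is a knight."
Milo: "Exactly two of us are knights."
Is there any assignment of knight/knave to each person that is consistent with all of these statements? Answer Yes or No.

No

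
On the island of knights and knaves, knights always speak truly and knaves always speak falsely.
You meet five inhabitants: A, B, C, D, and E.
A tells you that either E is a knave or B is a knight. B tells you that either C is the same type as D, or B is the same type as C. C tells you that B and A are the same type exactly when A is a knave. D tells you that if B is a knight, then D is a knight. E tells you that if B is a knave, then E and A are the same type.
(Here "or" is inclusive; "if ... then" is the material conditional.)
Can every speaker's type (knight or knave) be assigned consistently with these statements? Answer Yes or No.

Yes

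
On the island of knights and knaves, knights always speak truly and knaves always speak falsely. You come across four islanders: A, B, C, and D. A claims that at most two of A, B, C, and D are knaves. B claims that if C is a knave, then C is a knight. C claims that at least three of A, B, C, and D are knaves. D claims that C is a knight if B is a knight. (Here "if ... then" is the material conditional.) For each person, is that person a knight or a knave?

Since A is a knight, "at most two of A, B, C, and D are knaves" needs to be True, which holds.
B is a knave, so "if C is a knave, then C is a knight" must be False — and it is.
C (knave): "at least three of A, B, C, and D are knaves" — False. ✓
D is a knight; "C is a knight if B is a knight" is True, as required.

A is a knight, B is a knave, C is a knave, and D is a knight.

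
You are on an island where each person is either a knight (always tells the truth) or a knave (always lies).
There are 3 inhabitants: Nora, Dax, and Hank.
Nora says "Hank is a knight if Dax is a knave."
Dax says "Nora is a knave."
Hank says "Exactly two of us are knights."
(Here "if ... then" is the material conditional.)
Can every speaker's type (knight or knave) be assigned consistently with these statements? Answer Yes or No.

Yes

One consistent assignment: Nora=knight, Dax=knave, Hank=knight.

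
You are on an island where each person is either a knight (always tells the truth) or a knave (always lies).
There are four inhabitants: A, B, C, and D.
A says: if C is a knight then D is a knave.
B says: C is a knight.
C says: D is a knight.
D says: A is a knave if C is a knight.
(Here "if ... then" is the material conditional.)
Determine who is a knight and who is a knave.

A is a knave, B is a knight, C is a knight, and D is a knight.

A (knave): "if C is a knight then D is a knave" — false. ✓
Since B is a knight, "C is a knight" needs to be true, which holds.
As a knight, C's statement "D is a knight" should be true; it is.
Since D is a knight, "A is a knave if C is a knight" needs to be true, which holds.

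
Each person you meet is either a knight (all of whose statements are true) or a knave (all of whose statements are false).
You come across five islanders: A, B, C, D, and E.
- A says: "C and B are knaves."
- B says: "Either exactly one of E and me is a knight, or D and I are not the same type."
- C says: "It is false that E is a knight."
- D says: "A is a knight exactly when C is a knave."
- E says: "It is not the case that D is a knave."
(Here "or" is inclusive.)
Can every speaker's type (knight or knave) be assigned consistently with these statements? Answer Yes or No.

No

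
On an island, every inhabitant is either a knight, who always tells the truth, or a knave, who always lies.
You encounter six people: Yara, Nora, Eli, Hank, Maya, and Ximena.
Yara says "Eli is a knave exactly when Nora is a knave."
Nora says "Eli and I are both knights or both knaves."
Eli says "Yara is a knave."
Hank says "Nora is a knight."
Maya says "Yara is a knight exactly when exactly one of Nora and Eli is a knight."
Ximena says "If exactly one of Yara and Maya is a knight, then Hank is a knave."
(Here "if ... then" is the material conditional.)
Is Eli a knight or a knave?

Consistent assignments: {Yara=knave, Nora=knave, Eli=knight, Hank=knave, Maya=knave, Ximena=knight}
In every consistent assignment, Eli is a knight.

Eli is a knight.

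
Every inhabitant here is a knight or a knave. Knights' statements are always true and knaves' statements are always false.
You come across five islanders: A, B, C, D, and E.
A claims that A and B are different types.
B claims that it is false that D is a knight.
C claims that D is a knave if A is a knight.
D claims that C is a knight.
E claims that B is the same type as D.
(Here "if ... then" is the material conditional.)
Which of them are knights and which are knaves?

Suppose A is a knight. Then A's statement "A and B are different types" would have to be true. Checking the 16 ways to assign the others, none is consistent with every speaker.
(For instance, with B=knave, C=knight, D=knight, E=knave, C's claim "D is a knave if A is a knight" comes out false where it would need to be true.)
So A must be a knave, making "A and B are different types" false. Taking A=knave, B=knave, C=knight, D=knight, E=knave, each remaining statement checks out:
  B (knave): "it is false that D is a knight" — false. ✓
  C (knight): "D is a knave if A is a knight" — true. ✓
  D (knight): "C is a knight" — true. ✓
  E (knave): "B is the same type as D" — false. ✓
This is the unique consistent assignment.

A is a knave, B is a knave, C is a knight, D is a knight, and E is a knave.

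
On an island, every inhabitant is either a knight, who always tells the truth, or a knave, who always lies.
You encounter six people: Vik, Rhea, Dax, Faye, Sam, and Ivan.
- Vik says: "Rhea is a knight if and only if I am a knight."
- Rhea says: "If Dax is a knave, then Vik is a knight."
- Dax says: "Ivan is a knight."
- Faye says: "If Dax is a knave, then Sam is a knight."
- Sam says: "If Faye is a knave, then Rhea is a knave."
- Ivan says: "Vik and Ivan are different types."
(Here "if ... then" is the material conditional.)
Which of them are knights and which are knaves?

Vik is a knave, Rhea is a knight, Dax is a knight, Faye is a knight, Sam is a knight, and Ivan is a knight.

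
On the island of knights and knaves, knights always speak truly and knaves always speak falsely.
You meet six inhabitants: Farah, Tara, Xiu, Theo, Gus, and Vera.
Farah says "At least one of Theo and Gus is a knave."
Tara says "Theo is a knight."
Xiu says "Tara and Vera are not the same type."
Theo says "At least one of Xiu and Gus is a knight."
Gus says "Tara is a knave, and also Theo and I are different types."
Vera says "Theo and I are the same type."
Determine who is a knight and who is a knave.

Farah is a knight; "at least one of Theo and Gus is a knave" is true, as required.
As a knight, Tara's statement "Theo is a knight" should be true; it is.
Xiu is a knight; "Tara and Vera are not the same type" is true, as required.
As a knight, Theo's statement "at least one of Xiu and Gus is a knight" should be true; it is.
Since Gus is a knave, "Tara is a knave, and also Theo and I are different types" needs to be False, which holds.
Vera is a knave, and the claim "Theo and I are the same type" is indeed False.

Farah is a knight, Tara is a knight, Xiu is a knight, Theo is a knight, Gus is a knave, and Vera is a knave.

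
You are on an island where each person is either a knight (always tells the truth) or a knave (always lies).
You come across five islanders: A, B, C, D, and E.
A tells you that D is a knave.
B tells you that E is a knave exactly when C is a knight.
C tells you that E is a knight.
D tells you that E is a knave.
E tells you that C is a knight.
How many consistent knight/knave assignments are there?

Consistent assignments:
  A=knight, B=knave, C=knight, D=knave, E=knight
  A=knave, B=knave, C=knave, D=knight, E=knave

2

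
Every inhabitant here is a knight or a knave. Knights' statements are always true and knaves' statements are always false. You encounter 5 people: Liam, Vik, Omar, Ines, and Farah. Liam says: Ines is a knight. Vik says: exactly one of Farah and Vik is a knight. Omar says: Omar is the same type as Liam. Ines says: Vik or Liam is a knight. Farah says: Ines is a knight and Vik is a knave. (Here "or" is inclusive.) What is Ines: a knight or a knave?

Consistent assignments: {Liam=knight, Vik=knight, Omar=knight, Ines=knight, Farah=knave}; {Liam=knight, Vik=knight, Omar=knave, Ines=knight, Farah=knave}
In every consistent assignment, Ines is a knight.

Ines is a knight.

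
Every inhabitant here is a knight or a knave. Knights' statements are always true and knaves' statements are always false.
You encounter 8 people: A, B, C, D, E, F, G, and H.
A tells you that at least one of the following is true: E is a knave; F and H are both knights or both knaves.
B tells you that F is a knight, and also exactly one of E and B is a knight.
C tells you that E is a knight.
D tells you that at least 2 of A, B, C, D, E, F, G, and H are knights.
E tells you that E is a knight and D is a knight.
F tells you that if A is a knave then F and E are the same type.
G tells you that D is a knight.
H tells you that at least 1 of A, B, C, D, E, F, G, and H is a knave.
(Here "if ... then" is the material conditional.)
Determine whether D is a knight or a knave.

D is a knight.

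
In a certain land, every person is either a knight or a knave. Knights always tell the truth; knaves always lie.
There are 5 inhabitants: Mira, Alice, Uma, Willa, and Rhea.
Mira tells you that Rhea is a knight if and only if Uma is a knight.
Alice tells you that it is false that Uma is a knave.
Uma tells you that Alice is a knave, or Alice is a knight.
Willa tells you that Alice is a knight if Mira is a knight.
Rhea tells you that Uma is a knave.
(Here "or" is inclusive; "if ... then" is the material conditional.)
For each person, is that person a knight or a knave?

Mira is a knave, Alice is a knight, Uma is a knight, Willa is a knight, and Rhea is a knave.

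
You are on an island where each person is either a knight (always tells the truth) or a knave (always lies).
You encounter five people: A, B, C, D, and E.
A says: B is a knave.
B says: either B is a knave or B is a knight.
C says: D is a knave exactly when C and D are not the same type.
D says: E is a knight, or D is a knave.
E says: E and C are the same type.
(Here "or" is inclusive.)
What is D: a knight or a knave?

D is a knight.

Consistent assignments: {A=knave, B=knight, C=knight, D=knight, E=knight}
In every consistent assignment, D is a knight.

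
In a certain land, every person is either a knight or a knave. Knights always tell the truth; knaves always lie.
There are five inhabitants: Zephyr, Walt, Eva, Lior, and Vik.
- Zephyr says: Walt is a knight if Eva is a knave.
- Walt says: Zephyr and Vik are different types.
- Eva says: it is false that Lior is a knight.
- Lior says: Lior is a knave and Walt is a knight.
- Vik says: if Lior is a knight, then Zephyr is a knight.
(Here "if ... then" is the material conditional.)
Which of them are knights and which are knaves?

Zephyr is a knight, Walt is a knave, Eva is a knight, Lior is a knave, and Vik is a knight.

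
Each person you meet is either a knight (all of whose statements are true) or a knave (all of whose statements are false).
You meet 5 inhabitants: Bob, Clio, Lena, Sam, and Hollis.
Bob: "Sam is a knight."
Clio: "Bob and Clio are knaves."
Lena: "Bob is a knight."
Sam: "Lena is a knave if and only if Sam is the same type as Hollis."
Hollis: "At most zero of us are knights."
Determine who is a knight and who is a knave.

Bob is a knight, Clio is a knave, Lena is a knight, Sam is a knight, and Hollis is a knave.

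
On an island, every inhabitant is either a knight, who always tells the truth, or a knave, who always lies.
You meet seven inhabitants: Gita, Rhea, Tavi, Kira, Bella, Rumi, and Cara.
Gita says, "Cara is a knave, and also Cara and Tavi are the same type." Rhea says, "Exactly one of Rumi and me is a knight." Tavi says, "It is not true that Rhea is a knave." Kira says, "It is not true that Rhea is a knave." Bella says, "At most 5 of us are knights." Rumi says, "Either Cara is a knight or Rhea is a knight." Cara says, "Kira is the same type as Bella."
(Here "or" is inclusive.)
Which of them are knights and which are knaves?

As a knight, Gita's statement "Cara is a knave, and also Cara and Tavi are the same type" should be True; it is.
Since Rhea is a knave, "exactly one of Rumi and me is a knight" needs to be false, which holds.
As a knave, Tavi's statement "it is not true that Rhea is a knave" should be false; it is.
Kira is a knave; "it is not true that Rhea is a knave" is false, as required.
Bella is a knight; "at most 5 of us are knights" is True, as required.
Rumi is a knave; "either Cara is a knight or Rhea is a knight" is false, as required.
Cara is a knave; "Kira is the same type as Bella" is false, as required.

Gita is a knight, Rhea is a knave, Tavi is a knave, Kira is a knave, Bella is a knight, Rumi is a knave, and Cara is a knave.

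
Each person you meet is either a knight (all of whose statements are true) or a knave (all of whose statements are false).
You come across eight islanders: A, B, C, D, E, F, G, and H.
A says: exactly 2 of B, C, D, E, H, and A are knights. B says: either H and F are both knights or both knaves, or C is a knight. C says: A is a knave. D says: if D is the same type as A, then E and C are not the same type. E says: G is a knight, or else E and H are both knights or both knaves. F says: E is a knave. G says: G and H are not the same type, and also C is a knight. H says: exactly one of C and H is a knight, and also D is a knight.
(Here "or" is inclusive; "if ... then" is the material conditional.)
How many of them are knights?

4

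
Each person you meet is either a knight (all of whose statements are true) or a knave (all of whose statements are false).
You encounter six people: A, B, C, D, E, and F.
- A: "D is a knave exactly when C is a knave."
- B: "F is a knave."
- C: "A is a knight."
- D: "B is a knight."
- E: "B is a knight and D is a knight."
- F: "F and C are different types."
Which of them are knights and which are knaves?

A is a knave, B is a knight, C is a knave, D is a knight, E is a knight, and F is a knave.

A is a knave, and the claim "D is a knave exactly when C is a knave" is indeed False.
B is a knight, so "F is a knave" must be true — and it is.
Since C is a knave, "A is a knight" needs to be False, which holds.
As a knight, D's statement "B is a knight" should be true; it is.
E is a knight, so "B is a knight and D is a knight" must be true — and it is.
F is a knave; "F and C are different types" is False, as required.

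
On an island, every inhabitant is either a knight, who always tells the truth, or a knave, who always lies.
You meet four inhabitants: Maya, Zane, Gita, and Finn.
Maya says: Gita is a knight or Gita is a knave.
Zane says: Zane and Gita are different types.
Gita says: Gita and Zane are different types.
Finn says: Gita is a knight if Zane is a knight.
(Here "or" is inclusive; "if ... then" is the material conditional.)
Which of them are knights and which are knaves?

Maya is a knight, Zane is a knave, Gita is a knave, and Finn is a knight.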